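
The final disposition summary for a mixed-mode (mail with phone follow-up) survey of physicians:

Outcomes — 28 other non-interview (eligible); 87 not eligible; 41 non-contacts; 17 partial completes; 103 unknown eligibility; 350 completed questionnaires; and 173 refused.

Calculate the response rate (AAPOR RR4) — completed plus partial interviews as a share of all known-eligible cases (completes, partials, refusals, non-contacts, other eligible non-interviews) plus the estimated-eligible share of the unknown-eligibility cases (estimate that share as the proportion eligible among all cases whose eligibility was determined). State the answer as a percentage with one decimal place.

Top = 350 + 17 = 367
Determined eligible = 350 + 17 + 173 + 41 + 28 = 609
e = 609 / (609 + 87) = 609 / 696 = 0.8750
Estimated eligible among unknowns = 0.8750 × 103 = 90.12
Denominator = 609 + 90.12 = 699.12
RR4 = 367 / 699.12 = 0.5249

52.5%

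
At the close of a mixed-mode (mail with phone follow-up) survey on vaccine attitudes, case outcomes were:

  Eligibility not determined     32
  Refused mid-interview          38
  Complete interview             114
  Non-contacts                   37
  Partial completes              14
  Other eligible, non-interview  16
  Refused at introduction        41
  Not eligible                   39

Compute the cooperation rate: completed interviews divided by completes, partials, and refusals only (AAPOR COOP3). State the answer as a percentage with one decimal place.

Refused = 41 + 38 = 79
Num → 114
Denominator → 114 + 14 + 79 = 207
COOP3 = 114 / 207 = 0.5507

55.1%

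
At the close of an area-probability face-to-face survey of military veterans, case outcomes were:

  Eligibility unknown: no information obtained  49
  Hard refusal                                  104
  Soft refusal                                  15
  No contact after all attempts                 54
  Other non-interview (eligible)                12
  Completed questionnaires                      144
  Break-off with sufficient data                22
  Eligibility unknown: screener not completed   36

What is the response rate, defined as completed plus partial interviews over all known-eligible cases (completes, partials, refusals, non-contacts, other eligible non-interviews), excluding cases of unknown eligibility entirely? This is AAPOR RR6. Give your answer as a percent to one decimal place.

47.3%

Declined to participate = 104 + 15 = 119
Unknown eligibility = 36 + 49 = 85
Numerator = 144 + 22 = 166
Denominator = 144 + 22 + 119 + 54 + 12 = 351
RR6 = 166 / 351 = 0.4729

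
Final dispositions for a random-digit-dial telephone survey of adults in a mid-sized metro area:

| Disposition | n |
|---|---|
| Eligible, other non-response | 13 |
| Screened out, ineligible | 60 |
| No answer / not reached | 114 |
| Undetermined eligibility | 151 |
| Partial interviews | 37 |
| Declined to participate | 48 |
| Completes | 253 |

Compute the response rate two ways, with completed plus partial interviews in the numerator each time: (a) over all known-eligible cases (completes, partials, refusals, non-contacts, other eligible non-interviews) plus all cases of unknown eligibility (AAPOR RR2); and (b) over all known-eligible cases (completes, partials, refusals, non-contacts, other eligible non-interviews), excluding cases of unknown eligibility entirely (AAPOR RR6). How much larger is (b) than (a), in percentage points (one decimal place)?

15.3

Num = 253 + 37 = 290
Denominator = 253 + 37 + 48 + 114 + 13 + 151 = 616
RR2 = 290 / 616 = 0.4708
Denominator = 253 + 37 + 48 + 114 + 13 = 465
RR6 = 290 / 465 = 0.6237
Difference = 62.37 − 47.08 = 15.29 percentage points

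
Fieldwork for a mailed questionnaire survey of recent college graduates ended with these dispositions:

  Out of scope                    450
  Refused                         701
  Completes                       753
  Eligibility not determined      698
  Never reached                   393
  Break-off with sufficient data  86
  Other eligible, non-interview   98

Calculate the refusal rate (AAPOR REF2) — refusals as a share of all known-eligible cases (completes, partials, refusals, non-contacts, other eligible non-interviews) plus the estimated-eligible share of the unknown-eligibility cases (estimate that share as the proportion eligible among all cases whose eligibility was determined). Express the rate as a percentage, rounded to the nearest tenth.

Num: 701
Eligible (known): 753 + 86 + 701 + 393 + 98 = 2031
e = 2031 / (2031 + 450) = 2031 / 2481 = 0.8186
Eligible share of unknowns: 0.8186 × 698 = 571.38
Denominator: 2031 + 571.38 = 2602.38
REF2 = 701 / 2602.38 = 0.2694

26.9%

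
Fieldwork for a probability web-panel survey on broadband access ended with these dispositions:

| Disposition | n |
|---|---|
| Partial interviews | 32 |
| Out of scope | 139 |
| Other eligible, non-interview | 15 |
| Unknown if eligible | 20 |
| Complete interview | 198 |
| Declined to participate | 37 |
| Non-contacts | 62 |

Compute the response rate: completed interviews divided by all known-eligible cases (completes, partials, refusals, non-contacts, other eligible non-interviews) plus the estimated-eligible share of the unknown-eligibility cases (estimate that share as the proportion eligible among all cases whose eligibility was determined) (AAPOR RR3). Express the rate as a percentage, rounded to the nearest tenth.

Num = 198
Known eligible = 198 + 32 + 37 + 62 + 15 = 344
e = 344 / (344 + 139) = 344 / 483 = 0.7122
e × U = 0.7122 × 20 = 14.24
Denom = 344 + 14.24 = 358.24
RR3 = 198 / 358.24 = 0.5527

55.3%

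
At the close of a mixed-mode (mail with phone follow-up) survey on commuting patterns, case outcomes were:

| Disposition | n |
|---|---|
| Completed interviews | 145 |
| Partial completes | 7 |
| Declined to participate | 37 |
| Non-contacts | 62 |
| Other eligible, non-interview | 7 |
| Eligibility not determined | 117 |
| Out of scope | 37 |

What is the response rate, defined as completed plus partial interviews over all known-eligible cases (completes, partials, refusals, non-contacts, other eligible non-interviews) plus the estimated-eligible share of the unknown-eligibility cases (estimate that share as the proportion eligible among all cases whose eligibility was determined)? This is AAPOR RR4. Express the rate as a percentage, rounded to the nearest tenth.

Top → 145 + 7 = 152
Known eligible → 145 + 7 + 37 + 62 + 7 = 258
e = 258 / (258 + 37) = 258 / 295 = 0.8746
Eligible share of unknowns → 0.8746 × 117 = 102.33
Base → 258 + 102.33 = 360.33
RR4 = 152 / 360.33 = 0.4218

42.2%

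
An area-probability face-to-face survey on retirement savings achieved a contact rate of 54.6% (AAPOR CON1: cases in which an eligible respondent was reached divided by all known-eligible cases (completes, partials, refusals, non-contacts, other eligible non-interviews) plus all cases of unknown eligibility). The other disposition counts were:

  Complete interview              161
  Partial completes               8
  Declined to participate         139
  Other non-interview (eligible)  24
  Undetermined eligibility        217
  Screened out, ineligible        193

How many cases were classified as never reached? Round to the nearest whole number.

Top = 161 + 8 + 139 + 24 = 332
CON1 = 332 / D = 0.546
D = 332 / 0.546 = 608.1
Other denominator terms total 549
never reached = 608.1 − 549 ≈ 59

59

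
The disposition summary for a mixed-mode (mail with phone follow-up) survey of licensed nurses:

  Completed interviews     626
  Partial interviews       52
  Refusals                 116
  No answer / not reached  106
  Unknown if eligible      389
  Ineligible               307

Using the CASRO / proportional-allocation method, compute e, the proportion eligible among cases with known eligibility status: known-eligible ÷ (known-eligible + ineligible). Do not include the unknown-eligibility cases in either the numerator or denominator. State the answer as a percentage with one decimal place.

Eligible (known): 626 + 52 + 116 + 106 = 900
e = 900 / (900 + 307) = 900 / 1207 = 0.7457

74.6%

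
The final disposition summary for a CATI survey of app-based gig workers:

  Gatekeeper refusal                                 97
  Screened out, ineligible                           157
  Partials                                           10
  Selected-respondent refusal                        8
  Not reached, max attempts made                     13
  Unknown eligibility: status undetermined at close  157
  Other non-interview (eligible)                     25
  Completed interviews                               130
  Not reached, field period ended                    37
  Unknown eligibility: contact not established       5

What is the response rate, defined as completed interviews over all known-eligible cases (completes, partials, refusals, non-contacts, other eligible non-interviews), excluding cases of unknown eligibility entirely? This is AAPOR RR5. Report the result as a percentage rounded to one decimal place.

Refused = 97 + 8 = 105
No contact after all attempts = 37 + 13 = 50
Unknown if eligible = 5 + 157 = 162
Num → 130
Denom → 130 + 10 + 105 + 50 + 25 = 320
RR5 = 130 / 320 = 0.4062

40.6%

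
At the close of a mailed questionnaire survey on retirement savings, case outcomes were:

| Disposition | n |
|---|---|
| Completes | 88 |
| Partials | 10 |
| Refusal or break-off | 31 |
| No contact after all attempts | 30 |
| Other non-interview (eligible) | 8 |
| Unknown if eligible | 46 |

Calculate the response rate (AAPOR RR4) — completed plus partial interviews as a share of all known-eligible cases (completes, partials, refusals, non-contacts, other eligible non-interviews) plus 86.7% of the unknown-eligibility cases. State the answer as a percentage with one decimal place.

47.4%

Top = 88 + 10 = 98
Determined eligible = 88 + 10 + 31 + 30 + 8 = 167
Estimated eligible among unknowns = 0.8670 × 46 = 39.88
Denom = 167 + 39.88 = 206.88
RR4 = 98 / 206.88 = 0.4737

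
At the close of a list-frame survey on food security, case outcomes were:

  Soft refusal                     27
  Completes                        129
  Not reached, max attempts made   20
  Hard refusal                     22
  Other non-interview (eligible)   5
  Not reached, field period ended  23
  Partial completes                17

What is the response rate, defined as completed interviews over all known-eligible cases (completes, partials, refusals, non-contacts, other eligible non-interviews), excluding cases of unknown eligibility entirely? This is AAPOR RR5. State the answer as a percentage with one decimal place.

53.1%

Refused = 22 + 27 = 49
No answer / not reached = 23 + 20 = 43
Num = 129
Denom = 129 + 17 + 49 + 43 + 5 = 243
RR5 = 129 / 243 = 0.5309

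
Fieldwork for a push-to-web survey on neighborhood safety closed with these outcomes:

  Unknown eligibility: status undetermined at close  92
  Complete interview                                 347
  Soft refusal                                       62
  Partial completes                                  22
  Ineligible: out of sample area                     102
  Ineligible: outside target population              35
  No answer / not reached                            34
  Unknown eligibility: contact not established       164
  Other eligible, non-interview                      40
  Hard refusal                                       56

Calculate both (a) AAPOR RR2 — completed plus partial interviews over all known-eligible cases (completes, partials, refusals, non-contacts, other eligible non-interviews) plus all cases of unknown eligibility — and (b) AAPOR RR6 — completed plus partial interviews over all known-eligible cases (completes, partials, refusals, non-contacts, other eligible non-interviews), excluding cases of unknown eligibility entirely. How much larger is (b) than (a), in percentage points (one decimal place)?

20.6

Refusal or break-off = 56 + 62 = 118
Unknown eligibility = 164 + 92 = 256
Screened out, ineligible = 35 + 102 = 137
Num → 347 + 22 = 369
Base → 347 + 22 + 118 + 34 + 40 + 256 = 817
RR2 = 369 / 817 = 0.4517
Base → 347 + 22 + 118 + 34 + 40 = 561
RR6 = 369 / 561 = 0.6578
Difference = 65.78 − 45.17 = 20.61 percentage points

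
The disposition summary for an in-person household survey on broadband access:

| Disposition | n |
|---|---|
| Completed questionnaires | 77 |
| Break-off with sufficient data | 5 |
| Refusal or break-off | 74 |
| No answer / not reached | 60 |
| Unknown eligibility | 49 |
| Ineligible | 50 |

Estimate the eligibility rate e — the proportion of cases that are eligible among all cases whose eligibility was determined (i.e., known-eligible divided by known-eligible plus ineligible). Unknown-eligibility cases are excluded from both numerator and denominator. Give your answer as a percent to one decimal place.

81.2%

Determined eligible: 77 + 5 + 74 + 60 = 216
e = 216 / (216 + 50) = 216 / 266 = 0.8120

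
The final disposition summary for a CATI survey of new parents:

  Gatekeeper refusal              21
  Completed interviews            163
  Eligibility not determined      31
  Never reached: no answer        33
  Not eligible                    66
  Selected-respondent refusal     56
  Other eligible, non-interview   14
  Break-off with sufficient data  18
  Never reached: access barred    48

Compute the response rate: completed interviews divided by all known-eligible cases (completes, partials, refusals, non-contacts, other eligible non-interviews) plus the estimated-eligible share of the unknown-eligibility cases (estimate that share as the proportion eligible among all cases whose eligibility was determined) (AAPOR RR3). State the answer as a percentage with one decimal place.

Refusal or break-off = 21 + 56 = 77
No contact after all attempts = 33 + 48 = 81
Numerator: 163
Known eligible: 163 + 18 + 77 + 81 + 14 = 353
e = 353 / (353 + 66) = 353 / 419 = 0.8425
e × U: 0.8425 × 31 = 26.12
Denominator: 353 + 26.12 = 379.12
RR3 = 163 / 379.12 = 0.4299

43.0%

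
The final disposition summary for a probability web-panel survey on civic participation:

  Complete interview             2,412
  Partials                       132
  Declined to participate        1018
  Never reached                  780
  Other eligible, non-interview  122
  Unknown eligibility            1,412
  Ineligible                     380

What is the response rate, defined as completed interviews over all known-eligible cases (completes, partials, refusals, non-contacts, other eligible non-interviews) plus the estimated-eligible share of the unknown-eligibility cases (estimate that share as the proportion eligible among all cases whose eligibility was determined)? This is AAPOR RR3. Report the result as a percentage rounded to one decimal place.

41.8%

Num: 2412
Determined eligible: 2412 + 132 + 1018 + 780 + 122 = 4464
e = 4464 / (4464 + 380) = 4464 / 4844 = 0.9216
Eligible share of unknowns: 0.9216 × 1412 = 1301.30
Denominator: 4464 + 1301.30 = 5765.30
RR3 = 2412 / 5765.30 = 0.4184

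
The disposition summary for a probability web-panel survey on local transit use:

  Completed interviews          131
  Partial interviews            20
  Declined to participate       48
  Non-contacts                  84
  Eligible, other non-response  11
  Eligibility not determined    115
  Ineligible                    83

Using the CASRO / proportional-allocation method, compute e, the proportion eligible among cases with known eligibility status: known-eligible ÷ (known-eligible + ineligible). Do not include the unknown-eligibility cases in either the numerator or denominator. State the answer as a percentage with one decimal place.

Determined eligible → 131 + 20 + 48 + 84 + 11 = 294
e = 294 / (294 + 83) = 294 / 377 = 0.7798

78.0%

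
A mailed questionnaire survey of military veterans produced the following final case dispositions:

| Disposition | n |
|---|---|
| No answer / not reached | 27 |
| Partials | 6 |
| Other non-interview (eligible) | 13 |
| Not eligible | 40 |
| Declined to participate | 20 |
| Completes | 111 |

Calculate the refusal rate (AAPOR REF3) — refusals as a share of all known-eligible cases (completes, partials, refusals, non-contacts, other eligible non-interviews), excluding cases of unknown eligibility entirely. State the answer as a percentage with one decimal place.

11.3%

Num: 20
Base: 111 + 6 + 20 + 27 + 13 = 177
REF3 = 20 / 177 = 0.1130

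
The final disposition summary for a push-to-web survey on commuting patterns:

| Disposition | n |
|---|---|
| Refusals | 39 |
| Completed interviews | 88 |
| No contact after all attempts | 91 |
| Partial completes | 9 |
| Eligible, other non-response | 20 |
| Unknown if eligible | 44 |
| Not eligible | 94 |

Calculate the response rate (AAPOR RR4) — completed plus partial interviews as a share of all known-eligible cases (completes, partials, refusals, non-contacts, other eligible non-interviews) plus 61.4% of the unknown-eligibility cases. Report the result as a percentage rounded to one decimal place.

Num = 88 + 9 = 97
Eligible (known) = 88 + 9 + 39 + 91 + 20 = 247
Estimated eligible among unknowns = 0.6140 × 44 = 27.02
Denom = 247 + 27.02 = 274.02
RR4 = 97 / 274.02 = 0.3540

35.4%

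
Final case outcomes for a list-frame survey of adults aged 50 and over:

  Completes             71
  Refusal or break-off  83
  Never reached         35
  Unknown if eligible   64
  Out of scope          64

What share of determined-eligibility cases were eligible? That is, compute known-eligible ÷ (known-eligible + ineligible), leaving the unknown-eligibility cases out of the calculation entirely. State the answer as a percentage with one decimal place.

74.7%

Eligible (known): 71 + 83 + 35 = 189
e = 189 / (189 + 64) = 189 / 253 = 0.7470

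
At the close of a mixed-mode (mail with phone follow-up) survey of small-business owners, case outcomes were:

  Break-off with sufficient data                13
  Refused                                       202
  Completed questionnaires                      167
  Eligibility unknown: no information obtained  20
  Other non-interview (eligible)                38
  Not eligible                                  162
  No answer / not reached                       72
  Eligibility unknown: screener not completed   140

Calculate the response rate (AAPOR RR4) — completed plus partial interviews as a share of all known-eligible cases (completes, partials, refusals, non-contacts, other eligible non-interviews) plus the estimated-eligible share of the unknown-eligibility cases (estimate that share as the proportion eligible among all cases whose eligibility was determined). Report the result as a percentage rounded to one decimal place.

Eligibility not determined = 140 + 20 = 160
Top = 167 + 13 = 180
Eligible (known) = 167 + 13 + 202 + 72 + 38 = 492
e = 492 / (492 + 162) = 492 / 654 = 0.7523
Eligible share of unknowns = 0.7523 × 160 = 120.37
Denom = 492 + 120.37 = 612.37
RR4 = 180 / 612.37 = 0.2939

29.4%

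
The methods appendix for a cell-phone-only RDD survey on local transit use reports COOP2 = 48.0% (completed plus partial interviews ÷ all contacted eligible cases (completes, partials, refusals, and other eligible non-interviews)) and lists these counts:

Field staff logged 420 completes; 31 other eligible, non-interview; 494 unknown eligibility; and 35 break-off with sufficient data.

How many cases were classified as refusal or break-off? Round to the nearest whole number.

Top: 420 + 35 = 455
COOP2 = 455 / D = 0.480
D = 455 / 0.480 = 947.9
Remaining denominator categories sum to 486
refusal or break-off = 947.9 − 486 ≈ 462

462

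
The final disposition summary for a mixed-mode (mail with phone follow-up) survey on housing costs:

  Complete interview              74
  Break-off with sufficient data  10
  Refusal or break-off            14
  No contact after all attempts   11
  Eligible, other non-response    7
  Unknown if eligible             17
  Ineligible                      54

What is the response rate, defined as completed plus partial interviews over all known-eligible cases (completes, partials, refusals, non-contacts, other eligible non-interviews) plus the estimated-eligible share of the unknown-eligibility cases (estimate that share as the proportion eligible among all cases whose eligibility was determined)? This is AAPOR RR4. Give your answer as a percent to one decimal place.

Numerator = 74 + 10 = 84
Eligible (known) = 74 + 10 + 14 + 11 + 7 = 116
e = 116 / (116 + 54) = 116 / 170 = 0.6824
e × U = 0.6824 × 17 = 11.60
Denominator = 116 + 11.60 = 127.60
RR4 = 84 / 127.60 = 0.6583

65.8%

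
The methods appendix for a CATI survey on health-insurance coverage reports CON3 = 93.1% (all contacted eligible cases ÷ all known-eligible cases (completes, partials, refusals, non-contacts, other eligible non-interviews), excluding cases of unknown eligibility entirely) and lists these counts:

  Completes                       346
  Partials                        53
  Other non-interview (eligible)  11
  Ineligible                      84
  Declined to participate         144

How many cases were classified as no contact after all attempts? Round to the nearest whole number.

Numerator → 346 + 53 + 144 + 11 = 554
CON3 = 554 / D = 0.931
D = 554 / 0.931 = 595.1
Other denominator terms total 554
no contact after all attempts = 595.1 − 554 ≈ 41

41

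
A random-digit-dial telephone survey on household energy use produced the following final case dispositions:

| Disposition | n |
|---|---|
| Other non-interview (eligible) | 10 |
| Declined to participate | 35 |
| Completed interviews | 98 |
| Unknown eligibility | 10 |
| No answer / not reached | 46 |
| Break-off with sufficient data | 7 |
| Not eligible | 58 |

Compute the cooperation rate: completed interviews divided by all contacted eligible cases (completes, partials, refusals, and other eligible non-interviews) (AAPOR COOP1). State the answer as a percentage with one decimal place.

65.3%

Numerator → 98
Denom → 98 + 7 + 35 + 10 = 150
COOP1 = 98 / 150 = 0.6533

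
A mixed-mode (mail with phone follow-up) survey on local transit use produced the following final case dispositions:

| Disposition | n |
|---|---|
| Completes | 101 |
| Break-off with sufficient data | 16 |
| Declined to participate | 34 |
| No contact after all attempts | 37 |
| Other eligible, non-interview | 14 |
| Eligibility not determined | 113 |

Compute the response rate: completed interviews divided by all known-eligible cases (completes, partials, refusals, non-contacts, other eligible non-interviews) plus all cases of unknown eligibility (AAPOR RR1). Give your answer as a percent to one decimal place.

Num: 101
Denominator: 101 + 16 + 34 + 37 + 14 + 113 = 315
RR1 = 101 / 315 = 0.3206

32.1%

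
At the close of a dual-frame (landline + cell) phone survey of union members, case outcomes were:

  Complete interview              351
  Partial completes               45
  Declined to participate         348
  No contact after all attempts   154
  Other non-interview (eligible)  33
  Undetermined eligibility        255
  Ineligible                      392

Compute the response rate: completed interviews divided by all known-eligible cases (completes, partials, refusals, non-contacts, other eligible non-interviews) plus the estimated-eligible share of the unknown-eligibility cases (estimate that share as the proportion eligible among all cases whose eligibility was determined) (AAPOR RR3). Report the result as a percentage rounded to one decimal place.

31.6%

Num = 351
Known eligible = 351 + 45 + 348 + 154 + 33 = 931
e = 931 / (931 + 392) = 931 / 1323 = 0.7037
Eligible share of unknowns = 0.7037 × 255 = 179.44
Denominator = 931 + 179.44 = 1110.44
RR3 = 351 / 1110.44 = 0.3161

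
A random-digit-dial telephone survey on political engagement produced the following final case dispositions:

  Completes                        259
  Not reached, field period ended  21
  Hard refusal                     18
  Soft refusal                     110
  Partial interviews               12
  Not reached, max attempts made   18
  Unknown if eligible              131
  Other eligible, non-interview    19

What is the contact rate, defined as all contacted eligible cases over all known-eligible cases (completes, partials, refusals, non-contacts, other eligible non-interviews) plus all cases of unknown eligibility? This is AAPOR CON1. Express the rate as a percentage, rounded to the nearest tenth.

Declined to participate = 18 + 110 = 128
Non-contacts = 21 + 18 = 39
Num = 259 + 12 + 128 + 19 = 418
Denom = 259 + 12 + 128 + 39 + 19 + 131 = 588
CON1 = 418 / 588 = 0.7109

71.1%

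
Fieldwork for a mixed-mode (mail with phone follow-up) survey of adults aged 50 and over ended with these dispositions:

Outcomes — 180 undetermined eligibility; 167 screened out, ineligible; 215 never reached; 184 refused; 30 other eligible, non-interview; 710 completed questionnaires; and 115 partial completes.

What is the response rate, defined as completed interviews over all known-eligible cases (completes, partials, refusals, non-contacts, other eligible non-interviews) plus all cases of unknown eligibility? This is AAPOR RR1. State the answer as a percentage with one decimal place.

Numerator → 710
Base → 710 + 115 + 184 + 215 + 30 + 180 = 1434
RR1 = 710 / 1434 = 0.4951

49.5%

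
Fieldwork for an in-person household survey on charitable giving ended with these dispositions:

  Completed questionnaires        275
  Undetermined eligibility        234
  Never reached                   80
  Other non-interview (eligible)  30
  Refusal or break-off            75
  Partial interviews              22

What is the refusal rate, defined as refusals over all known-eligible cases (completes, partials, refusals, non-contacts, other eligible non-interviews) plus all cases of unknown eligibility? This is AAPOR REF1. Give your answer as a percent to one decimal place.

10.5%

Top: 75
Denom: 275 + 22 + 75 + 80 + 30 + 234 = 716
REF1 = 75 / 716 = 0.1047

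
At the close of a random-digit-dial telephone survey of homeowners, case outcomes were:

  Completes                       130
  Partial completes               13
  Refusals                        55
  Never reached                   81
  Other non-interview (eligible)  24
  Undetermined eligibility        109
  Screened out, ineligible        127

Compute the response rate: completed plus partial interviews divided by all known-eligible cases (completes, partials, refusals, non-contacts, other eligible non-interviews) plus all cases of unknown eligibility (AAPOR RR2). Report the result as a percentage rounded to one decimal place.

34.7%

Numerator: 130 + 13 = 143
Denominator: 130 + 13 + 55 + 81 + 24 + 109 = 412
RR2 = 143 / 412 = 0.3471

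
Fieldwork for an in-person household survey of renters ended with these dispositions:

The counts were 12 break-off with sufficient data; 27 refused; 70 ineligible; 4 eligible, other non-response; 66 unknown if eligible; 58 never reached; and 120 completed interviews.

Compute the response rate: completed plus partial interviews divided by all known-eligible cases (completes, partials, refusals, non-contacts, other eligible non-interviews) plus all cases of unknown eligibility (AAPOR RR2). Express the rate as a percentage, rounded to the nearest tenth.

46.0%

Top → 120 + 12 = 132
Denominator → 120 + 12 + 27 + 58 + 4 + 66 = 287
RR2 = 132 / 287 = 0.4599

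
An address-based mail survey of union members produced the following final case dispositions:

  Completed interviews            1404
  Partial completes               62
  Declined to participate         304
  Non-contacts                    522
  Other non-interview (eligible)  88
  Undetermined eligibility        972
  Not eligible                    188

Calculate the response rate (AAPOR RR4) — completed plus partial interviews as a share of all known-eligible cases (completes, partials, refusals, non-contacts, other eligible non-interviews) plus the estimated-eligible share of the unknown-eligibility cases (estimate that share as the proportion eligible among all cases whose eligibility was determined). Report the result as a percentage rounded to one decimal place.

Num = 1404 + 62 = 1466
Known eligible = 1404 + 62 + 304 + 522 + 88 = 2380
e = 2380 / (2380 + 188) = 2380 / 2568 = 0.9268
Eligible share of unknowns = 0.9268 × 972 = 900.85
Denominator = 2380 + 900.85 = 3280.85
RR4 = 1466 / 3280.85 = 0.4468

44.7%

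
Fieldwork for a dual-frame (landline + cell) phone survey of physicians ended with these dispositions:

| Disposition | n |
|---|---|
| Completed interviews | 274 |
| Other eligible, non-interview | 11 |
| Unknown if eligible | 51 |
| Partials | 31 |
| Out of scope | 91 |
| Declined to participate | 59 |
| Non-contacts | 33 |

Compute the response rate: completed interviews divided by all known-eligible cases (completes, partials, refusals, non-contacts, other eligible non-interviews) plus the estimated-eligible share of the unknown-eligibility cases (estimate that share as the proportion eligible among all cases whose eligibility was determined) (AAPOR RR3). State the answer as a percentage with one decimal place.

Numerator: 274
Determined eligible: 274 + 31 + 59 + 33 + 11 = 408
e = 408 / (408 + 91) = 408 / 499 = 0.8176
Estimated eligible among unknowns: 0.8176 × 51 = 41.70
Denom: 408 + 41.70 = 449.70
RR3 = 274 / 449.70 = 0.6093

60.9%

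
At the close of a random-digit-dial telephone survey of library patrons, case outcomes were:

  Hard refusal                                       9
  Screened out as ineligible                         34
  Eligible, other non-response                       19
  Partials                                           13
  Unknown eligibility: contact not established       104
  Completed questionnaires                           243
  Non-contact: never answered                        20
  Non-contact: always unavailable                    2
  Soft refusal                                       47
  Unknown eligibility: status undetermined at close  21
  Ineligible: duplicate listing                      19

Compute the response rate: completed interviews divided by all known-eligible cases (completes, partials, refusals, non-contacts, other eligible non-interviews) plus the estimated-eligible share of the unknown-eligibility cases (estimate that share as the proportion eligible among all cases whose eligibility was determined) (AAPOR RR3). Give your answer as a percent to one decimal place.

52.6%

Refusals = 9 + 47 = 56
No answer / not reached = 20 + 2 = 22
Unknown if eligible = 104 + 21 = 125
Out of scope = 34 + 19 = 53
Top → 243
Eligible (known) → 243 + 13 + 56 + 22 + 19 = 353
e = 353 / (353 + 53) = 353 / 406 = 0.8695
Estimated eligible among unknowns → 0.8695 × 125 = 108.69
Denom → 353 + 108.69 = 461.69
RR3 = 243 / 461.69 = 0.5263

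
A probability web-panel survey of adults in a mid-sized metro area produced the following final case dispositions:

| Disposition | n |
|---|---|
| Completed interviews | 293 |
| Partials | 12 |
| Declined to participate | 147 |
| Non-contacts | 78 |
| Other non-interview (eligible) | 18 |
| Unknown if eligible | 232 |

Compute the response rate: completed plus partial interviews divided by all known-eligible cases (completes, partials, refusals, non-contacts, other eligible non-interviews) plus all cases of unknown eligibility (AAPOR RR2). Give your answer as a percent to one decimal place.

Numerator = 293 + 12 = 305
Denominator = 293 + 12 + 147 + 78 + 18 + 232 = 780
RR2 = 305 / 780 = 0.3910

39.1%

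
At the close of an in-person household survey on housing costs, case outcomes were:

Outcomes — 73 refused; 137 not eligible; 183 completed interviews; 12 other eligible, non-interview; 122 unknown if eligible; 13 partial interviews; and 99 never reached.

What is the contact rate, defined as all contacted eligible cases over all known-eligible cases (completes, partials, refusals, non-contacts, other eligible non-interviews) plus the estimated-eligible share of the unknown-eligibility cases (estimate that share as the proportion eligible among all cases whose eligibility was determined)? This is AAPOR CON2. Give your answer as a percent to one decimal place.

59.8%

Numerator → 183 + 13 + 73 + 12 = 281
Determined eligible → 183 + 13 + 73 + 99 + 12 = 380
e = 380 / (380 + 137) = 380 / 517 = 0.7350
e × U → 0.7350 × 122 = 89.67
Denom → 380 + 89.67 = 469.67
CON2 = 281 / 469.67 = 0.5983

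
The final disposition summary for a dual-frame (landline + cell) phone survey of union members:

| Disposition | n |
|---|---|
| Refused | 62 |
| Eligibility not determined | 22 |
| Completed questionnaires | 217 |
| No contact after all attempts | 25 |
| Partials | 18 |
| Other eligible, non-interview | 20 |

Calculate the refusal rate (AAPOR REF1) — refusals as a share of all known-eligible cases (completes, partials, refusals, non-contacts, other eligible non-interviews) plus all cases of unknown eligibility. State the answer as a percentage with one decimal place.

17.0%

Num = 62
Denom = 217 + 18 + 62 + 25 + 20 + 22 = 364
REF1 = 62 / 364 = 0.1703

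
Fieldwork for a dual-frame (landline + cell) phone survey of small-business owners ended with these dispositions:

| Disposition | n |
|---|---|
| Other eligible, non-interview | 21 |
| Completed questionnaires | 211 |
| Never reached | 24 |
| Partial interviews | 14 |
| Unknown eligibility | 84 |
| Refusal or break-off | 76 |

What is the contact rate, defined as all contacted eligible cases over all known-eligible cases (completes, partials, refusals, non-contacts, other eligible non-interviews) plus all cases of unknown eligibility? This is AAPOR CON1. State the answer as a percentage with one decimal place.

Numerator → 211 + 14 + 76 + 21 = 322
Denominator → 211 + 14 + 76 + 24 + 21 + 84 = 430
CON1 = 322 / 430 = 0.7488

74.9%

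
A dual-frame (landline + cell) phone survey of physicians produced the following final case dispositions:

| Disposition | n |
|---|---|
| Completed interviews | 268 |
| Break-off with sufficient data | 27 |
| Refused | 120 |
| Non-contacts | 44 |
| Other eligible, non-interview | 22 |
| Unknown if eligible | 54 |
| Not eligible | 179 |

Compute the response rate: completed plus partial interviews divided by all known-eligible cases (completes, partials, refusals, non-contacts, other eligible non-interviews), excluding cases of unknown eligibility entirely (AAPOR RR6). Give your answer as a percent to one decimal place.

61.3%

Top: 268 + 27 = 295
Denominator: 268 + 27 + 120 + 44 + 22 = 481
RR6 = 295 / 481 = 0.6133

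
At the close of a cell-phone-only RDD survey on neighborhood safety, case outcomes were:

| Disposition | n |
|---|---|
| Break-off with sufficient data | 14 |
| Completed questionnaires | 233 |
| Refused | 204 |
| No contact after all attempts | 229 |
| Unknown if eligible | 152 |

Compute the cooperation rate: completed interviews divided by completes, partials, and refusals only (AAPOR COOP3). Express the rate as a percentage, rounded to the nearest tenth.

51.7%

Numerator: 233
Denom: 233 + 14 + 204 = 451
COOP3 = 233 / 451 = 0.5166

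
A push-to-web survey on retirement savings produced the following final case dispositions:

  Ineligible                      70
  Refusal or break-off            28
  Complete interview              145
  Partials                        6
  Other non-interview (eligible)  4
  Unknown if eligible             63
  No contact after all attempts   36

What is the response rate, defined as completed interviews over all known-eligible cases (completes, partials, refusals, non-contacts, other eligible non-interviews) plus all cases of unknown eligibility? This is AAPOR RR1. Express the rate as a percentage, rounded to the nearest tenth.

Top → 145
Denominator → 145 + 6 + 28 + 36 + 4 + 63 = 282
RR1 = 145 / 282 = 0.5142

51.4%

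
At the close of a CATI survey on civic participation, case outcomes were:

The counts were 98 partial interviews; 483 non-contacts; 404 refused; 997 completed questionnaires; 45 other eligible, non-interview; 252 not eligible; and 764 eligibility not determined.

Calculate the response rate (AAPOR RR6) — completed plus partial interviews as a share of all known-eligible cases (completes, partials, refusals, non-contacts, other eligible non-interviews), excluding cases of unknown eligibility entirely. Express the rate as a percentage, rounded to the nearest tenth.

Top = 997 + 98 = 1095
Base = 997 + 98 + 404 + 483 + 45 = 2027
RR6 = 1095 / 2027 = 0.5402

54.0%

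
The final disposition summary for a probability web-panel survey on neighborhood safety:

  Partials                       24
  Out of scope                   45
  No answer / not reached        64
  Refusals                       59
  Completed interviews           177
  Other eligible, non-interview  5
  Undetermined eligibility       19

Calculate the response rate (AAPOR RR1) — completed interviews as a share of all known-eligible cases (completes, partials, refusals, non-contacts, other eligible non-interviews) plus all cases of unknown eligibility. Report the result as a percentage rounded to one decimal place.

Top → 177
Denom → 177 + 24 + 59 + 64 + 5 + 19 = 348
RR1 = 177 / 348 = 0.5086

50.9%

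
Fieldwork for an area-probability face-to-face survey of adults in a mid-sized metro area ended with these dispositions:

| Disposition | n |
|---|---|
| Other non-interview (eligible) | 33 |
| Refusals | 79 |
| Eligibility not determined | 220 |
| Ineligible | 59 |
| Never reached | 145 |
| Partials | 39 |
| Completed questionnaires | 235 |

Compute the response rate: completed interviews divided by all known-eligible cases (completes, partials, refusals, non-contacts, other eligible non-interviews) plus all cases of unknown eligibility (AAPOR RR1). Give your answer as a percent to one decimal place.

31.3%

Numerator: 235
Denominator: 235 + 39 + 79 + 145 + 33 + 220 = 751
RR1 = 235 / 751 = 0.3129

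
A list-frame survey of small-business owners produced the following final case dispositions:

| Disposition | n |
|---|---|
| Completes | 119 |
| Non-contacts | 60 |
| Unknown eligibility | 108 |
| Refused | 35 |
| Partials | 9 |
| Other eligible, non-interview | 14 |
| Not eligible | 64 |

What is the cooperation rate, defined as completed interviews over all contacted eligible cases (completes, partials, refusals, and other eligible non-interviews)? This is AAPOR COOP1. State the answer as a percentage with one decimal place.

Numerator = 119
Denom = 119 + 9 + 35 + 14 = 177
COOP1 = 119 / 177 = 0.6723

67.2%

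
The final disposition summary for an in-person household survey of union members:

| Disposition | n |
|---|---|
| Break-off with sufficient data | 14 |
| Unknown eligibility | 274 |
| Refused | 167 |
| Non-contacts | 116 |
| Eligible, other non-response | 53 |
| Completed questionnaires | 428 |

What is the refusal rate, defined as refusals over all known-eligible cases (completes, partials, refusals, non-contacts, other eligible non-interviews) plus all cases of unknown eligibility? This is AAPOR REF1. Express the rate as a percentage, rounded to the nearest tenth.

15.9%

Top → 167
Denominator → 428 + 14 + 167 + 116 + 53 + 274 = 1052
REF1 = 167 / 1052 = 0.1587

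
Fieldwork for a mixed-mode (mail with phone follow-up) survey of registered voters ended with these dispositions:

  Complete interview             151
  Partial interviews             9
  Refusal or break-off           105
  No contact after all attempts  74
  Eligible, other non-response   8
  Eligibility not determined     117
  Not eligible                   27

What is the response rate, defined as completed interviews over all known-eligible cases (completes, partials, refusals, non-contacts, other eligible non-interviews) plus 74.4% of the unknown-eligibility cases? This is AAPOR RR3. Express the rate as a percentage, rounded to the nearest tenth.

Top → 151
Determined eligible → 151 + 9 + 105 + 74 + 8 = 347
e × U → 0.7440 × 117 = 87.05
Denominator → 347 + 87.05 = 434.05
RR3 = 151 / 434.05 = 0.3479

34.8%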